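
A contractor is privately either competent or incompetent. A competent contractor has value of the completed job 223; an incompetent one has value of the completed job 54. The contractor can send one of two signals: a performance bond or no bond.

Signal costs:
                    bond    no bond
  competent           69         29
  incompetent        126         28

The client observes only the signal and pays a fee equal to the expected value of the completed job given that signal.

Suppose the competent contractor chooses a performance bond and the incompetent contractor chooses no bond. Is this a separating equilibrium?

No

If types separate, bond earns payment 223 and no bond earns 54.
Competent: bond gives 223 − 69 = 154; no bond gives 54 − 29 = 25. No deviation. ✓
Incompetent: no bond gives 54 − 28 = 26; bond gives 223 − 126 = 97. Would deviate. ✗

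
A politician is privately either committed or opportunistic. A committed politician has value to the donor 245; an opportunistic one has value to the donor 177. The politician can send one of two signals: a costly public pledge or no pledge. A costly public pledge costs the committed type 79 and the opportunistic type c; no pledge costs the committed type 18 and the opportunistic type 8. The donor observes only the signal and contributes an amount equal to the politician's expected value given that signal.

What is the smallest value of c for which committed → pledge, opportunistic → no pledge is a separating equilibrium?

Under separation: pledge → committed (pays 245); no pledge → opportunistic (pays 177).
Committed: 245 − 79 = 166 ≥ 177 − 18 = 159. Holds regardless of c. ✓
Opportunistic: 177 − 8 ≥ 245 − c, so c ≥ 245 − 169 = 76.

76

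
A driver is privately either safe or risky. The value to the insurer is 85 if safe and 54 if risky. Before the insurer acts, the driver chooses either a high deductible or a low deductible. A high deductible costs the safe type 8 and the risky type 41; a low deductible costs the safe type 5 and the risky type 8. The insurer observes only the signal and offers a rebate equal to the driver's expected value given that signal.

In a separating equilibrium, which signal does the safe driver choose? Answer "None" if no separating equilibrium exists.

high deductible

Try safe → high deductible, risky → low deductible:
  Under separation the insurer infers type exactly: high deductible → safe (pays 85), low deductible → risky (pays 54).
  Safe: high deductible gives 85 − 8 = 77; low deductible gives 54 − 5 = 49. No deviation. ✓
  Risky: low deductible gives 54 − 8 = 46; high deductible gives 85 − 41 = 44. No deviation. ✓
Both hold — the safe type sends high deductible.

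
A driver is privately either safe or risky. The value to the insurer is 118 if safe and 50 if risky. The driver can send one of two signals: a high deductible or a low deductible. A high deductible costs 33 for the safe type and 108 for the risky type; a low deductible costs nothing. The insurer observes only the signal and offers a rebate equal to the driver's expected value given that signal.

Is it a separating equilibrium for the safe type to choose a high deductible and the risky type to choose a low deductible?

If types separate, high deductible earns payment 118 and low deductible earns 50.
Safe: high deductible gives 118 − 33 = 85; low deductible gives 50 − 0 = 50. No deviation. ✓
Risky: low deductible gives 50 − 0 = 50; high deductible gives 118 − 108 = 10. No deviation. ✓
Neither type gains from mimicking the other.

Yes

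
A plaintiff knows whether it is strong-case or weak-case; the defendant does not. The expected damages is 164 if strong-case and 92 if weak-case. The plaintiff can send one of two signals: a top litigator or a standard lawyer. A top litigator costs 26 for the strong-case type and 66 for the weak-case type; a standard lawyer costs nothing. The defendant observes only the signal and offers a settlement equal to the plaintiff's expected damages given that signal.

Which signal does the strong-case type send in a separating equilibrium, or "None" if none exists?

None

Try strong-case → top litigator, weak-case → standard lawyer:
  If types separate, top litigator earns payment 164 and standard lawyer earns 92.
  Strong-case: top litigator gives 164 − 26 = 138; standard lawyer gives 92 − 0 = 92. No deviation. ✓
  Weak-case: standard lawyer gives 92 − 0 = 92; top litigator gives 164 − 66 = 98. Would deviate. ✗
Try strong-case → standard lawyer, weak-case → top litigator:
  If types separate, standard lawyer earns payment 164 and top litigator earns 92.
  Strong-case: standard lawyer gives 164 − 0 = 164; top litigator gives 92 − 26 = 66. No deviation. ✓
  Weak-case: top litigator gives 92 − 66 = 26; standard lawyer gives 164 − 0 = 164. Would deviate. ✗
Neither assignment is incentive-compatible.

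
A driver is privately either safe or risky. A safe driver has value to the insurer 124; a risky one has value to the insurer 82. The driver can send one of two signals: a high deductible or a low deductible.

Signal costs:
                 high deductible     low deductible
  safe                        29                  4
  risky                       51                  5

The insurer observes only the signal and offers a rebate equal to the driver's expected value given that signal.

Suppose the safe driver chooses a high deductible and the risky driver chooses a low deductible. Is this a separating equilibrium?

Under separation the insurer infers type exactly: high deductible → safe (pays 124), low deductible → risky (pays 82).
Safe: high deductible gives 124 − 29 = 95; low deductible gives 82 − 4 = 78. No deviation. ✓
Risky: low deductible gives 82 − 5 = 77; high deductible gives 124 − 51 = 73. No deviation. ✓
Both incentive constraints hold.

Yes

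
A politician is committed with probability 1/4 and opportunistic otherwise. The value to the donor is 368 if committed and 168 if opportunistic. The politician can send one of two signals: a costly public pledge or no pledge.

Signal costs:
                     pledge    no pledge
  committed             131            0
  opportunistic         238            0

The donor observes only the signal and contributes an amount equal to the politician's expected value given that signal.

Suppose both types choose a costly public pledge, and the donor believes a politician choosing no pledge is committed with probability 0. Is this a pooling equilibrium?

On the equilibrium path (pledge) the donor holds the prior 1/4 and pays 1/4·368 + 3/4·168 = 218. Off-path (no pledge) belief 0 gives 0·368 + 1·168 = 168.
Committed: pledge gives 218 − 131 = 87; no pledge gives 168 − 0 = 168. Deviates. ✗
Opportunistic: pledge gives 218 − 238 = -20; no pledge gives 168 − 0 = 168. Deviates. ✗

No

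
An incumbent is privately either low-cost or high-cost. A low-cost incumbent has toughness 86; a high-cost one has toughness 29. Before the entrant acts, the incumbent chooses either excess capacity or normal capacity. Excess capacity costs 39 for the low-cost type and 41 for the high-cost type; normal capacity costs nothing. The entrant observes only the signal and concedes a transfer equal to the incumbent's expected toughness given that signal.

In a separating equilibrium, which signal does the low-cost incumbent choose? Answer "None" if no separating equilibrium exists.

None

Try low-cost → excess capacity, high-cost → normal capacity:
  If types separate, excess capacity earns payment 86 and normal capacity earns 29.
  Low-cost: excess capacity gives 86 − 39 = 47; normal capacity gives 29 − 0 = 29. No deviation. ✓
  High-cost: normal capacity gives 29 − 0 = 29; excess capacity gives 86 − 41 = 45. Would deviate. ✗
Try low-cost → normal capacity, high-cost → excess capacity:
  If types separate, normal capacity earns payment 86 and excess capacity earns 29.
  Low-cost: normal capacity gives 86 − 0 = 86; excess capacity gives 29 − 39 = -10. No deviation. ✓
  High-cost: excess capacity gives 29 − 41 = -12; normal capacity gives 86 − 0 = 86. Would deviate. ✗
Neither assignment is incentive-compatible.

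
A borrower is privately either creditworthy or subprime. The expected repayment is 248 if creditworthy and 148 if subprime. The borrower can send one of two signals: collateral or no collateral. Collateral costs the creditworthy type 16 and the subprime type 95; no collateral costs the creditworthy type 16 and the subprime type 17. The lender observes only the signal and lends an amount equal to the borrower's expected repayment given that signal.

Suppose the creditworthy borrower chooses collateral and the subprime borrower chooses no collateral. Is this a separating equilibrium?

If types separate, collateral earns payment 248 and no collateral earns 148.
Creditworthy: collateral gives 248 − 16 = 232; no collateral gives 148 − 16 = 132. No deviation. ✓
Subprime: no collateral gives 148 − 17 = 131; collateral gives 248 − 95 = 153. Would deviate. ✗

No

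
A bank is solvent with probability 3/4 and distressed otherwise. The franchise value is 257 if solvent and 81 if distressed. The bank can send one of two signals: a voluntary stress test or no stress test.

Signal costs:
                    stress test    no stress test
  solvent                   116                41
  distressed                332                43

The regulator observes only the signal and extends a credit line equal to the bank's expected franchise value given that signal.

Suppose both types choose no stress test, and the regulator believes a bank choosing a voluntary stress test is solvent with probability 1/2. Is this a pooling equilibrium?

Yes

At the pooled signal (no stress test) the regulator holds the prior 3/4 and pays 3/4·257 + 1/4·81 = 213. Off-path (stress test) belief 1/2 gives 1/2·257 + 1/2·81 = 169.
Solvent: no stress test gives 213 − 41 = 172; stress test gives 169 − 116 = 53. Stays. ✓
Distressed: no stress test gives 213 − 43 = 170; stress test gives 169 − 332 = -163. Stays. ✓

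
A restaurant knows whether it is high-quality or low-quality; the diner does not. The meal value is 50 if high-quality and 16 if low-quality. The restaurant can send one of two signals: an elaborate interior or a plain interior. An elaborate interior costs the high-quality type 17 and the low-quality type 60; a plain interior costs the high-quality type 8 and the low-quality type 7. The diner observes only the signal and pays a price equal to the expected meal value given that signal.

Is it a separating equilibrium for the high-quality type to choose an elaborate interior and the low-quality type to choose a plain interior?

If types separate, elaborate interior earns payment 50 and plain interior earns 16.
High-quality: elaborate interior gives 50 − 17 = 33; plain interior gives 16 − 8 = 8. No deviation. ✓
Low-quality: plain interior gives 16 − 7 = 9; elaborate interior gives 50 − 60 = -10. No deviation. ✓
Neither type gains from mimicking the other.

Yes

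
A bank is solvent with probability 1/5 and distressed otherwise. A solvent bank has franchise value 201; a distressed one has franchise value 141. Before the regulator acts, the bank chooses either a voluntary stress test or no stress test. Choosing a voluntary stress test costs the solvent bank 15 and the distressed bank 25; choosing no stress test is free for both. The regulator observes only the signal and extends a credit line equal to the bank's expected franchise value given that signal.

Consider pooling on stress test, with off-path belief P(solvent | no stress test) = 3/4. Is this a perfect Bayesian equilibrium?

At the pooled signal (stress test) the regulator holds the prior 1/5 and pays 1/5·201 + 4/5·141 = 153. Off-path (no stress test) belief 3/4 gives 3/4·201 + 1/4·141 = 186.
Solvent: stress test gives 153 − 15 = 138; no stress test gives 186 − 0 = 186. Deviates. ✗
Distressed: stress test gives 153 − 25 = 128; no stress test gives 186 − 0 = 186. Deviates. ✗

No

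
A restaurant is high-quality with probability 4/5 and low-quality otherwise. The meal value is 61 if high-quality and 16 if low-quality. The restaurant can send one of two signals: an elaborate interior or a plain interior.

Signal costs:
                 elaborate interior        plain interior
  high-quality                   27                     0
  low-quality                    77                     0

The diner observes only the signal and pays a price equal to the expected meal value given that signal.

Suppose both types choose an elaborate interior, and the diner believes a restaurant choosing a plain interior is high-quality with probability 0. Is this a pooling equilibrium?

On the equilibrium path (elaborate interior) the diner holds the prior 4/5 and pays 4/5·61 + 1/5·16 = 52. Off-path (plain interior) belief 0 gives 0·61 + 1·16 = 16.
High-quality: elaborate interior gives 52 − 27 = 25; plain interior gives 16 − 0 = 16. Stays. ✓
Low-quality: elaborate interior gives 52 − 77 = -25; plain interior gives 16 − 0 = 16. Deviates. ✗

No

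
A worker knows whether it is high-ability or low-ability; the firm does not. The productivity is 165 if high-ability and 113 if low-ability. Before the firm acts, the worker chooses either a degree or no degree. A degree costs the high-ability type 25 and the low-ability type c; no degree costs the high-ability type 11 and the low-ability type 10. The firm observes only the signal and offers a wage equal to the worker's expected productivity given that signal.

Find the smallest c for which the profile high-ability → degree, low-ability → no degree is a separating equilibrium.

62

Under separation: degree → high-ability (pays 165); no degree → low-ability (pays 113).
High-ability: 165 − 25 = 140 ≥ 113 − 11 = 102. Holds regardless of c. ✓
Low-ability: 113 − 10 ≥ 165 − c, so c ≥ 165 − 103 = 62.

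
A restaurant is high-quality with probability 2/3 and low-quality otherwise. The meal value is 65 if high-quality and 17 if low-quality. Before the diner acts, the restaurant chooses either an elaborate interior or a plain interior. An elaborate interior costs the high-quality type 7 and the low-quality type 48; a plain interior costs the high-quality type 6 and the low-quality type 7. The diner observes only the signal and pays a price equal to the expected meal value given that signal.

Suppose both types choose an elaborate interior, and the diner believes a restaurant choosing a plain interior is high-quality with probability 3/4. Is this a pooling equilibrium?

No

On the equilibrium path (elaborate interior) the diner holds the prior 2/3 and pays 2/3·65 + 1/3·17 = 49. Off-path (plain interior) belief 3/4 gives 3/4·65 + 1/4·17 = 53.
High-quality: elaborate interior gives 49 − 7 = 42; plain interior gives 53 − 6 = 47. Deviates. ✗
Low-quality: elaborate interior gives 49 − 48 = 1; plain interior gives 53 − 7 = 46. Deviates. ✗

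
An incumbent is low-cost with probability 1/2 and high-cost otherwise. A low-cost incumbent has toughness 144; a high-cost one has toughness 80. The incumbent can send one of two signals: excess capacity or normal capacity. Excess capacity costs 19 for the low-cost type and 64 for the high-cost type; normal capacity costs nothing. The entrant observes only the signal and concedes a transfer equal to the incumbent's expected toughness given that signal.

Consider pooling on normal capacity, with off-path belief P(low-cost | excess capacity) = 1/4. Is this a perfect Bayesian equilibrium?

Yes

On the equilibrium path (normal capacity) the entrant holds the prior 1/2 and pays 1/2·144 + 1/2·80 = 112. Off-path (excess capacity) belief 1/4 gives 1/4·144 + 3/4·80 = 96.
Low-cost: normal capacity gives 112 − 0 = 112; excess capacity gives 96 − 19 = 77. Stays. ✓
High-cost: normal capacity gives 112 − 0 = 112; excess capacity gives 96 − 64 = 32. Stays. ✓
Beliefs are Bayes-consistent on-path and both types best-respond.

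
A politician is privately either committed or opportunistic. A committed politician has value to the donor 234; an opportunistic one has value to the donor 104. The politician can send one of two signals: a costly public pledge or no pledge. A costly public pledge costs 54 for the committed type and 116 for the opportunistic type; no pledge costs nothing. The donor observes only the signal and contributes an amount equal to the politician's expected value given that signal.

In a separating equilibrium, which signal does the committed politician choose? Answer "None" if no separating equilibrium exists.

Try committed → pledge, opportunistic → no pledge:
  If types separate, pledge earns payment 234 and no pledge earns 104.
  Committed: pledge gives 234 − 54 = 180; no pledge gives 104 − 0 = 104. No deviation. ✓
  Opportunistic: no pledge gives 104 − 0 = 104; pledge gives 234 − 116 = 118. Would deviate. ✗
Try committed → no pledge, opportunistic → pledge:
  If types separate, no pledge earns payment 234 and pledge earns 104.
  Committed: no pledge gives 234 − 0 = 234; pledge gives 104 − 54 = 50. No deviation. ✓
  Opportunistic: pledge gives 104 − 116 = -12; no pledge gives 234 − 0 = 234. Would deviate. ✗
Neither assignment is incentive-compatible.

None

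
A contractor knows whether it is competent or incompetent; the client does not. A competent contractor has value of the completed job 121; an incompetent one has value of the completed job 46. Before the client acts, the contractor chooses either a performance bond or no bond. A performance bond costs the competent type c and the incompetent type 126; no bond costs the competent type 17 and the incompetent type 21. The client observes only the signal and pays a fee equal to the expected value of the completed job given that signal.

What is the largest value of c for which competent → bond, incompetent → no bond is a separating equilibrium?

Under separation: bond → competent (pays 121); no bond → incompetent (pays 46).
Incompetent: 46 − 21 = 25 ≥ 121 − 126 = -5. Holds regardless of c. ✓
Competent: 121 − c ≥ 46 − 17, so c ≤ 121 − 29 = 92.

92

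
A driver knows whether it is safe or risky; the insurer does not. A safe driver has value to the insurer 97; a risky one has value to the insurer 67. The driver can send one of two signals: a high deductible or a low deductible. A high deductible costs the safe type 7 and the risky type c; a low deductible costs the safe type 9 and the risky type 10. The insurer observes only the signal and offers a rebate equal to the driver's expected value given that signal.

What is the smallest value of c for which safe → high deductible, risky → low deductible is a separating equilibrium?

40

Under separation: high deductible → safe (pays 97); low deductible → risky (pays 67).
Safe: 97 − 7 = 90 ≥ 67 − 9 = 58. Holds regardless of c. ✓
Risky: 67 − 10 ≥ 97 − c, so c ≥ 97 − 57 = 40.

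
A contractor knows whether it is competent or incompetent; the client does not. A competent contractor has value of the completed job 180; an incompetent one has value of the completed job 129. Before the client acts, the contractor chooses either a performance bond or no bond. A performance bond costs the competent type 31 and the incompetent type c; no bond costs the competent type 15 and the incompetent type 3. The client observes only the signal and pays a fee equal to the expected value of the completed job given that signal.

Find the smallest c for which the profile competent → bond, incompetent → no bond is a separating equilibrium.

Under separation: bond → competent (pays 180); no bond → incompetent (pays 129).
Competent: 180 − 31 = 149 ≥ 129 − 15 = 114. Holds regardless of c. ✓
Incompetent: 129 − 3 ≥ 180 − c, so c ≥ 180 − 126 = 54.

54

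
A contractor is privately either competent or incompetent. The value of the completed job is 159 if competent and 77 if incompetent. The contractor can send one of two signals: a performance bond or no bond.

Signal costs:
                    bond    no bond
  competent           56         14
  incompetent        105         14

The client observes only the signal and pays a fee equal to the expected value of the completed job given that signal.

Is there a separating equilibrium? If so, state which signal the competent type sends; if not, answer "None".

bond

Try competent → bond, incompetent → no bond:
  Under separation the client infers type exactly: bond → competent (pays 159), no bond → incompetent (pays 77).
  Competent: bond gives 159 − 56 = 103; no bond gives 77 − 14 = 63. No deviation. ✓
  Incompetent: no bond gives 77 − 14 = 63; bond gives 159 − 105 = 54. No deviation. ✓
Both hold — the competent type sends bond.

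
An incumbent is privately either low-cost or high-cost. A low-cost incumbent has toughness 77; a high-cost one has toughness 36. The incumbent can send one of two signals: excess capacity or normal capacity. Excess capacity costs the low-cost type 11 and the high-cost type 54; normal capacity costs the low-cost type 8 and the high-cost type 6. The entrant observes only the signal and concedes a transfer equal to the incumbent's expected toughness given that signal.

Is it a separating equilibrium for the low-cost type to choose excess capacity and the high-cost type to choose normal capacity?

Under separation the entrant infers type exactly: excess capacity → low-cost (pays 77), normal capacity → high-cost (pays 36).
Low-cost: excess capacity gives 77 − 11 = 66; normal capacity gives 36 − 8 = 28. No deviation. ✓
High-cost: normal capacity gives 36 − 6 = 30; excess capacity gives 77 − 54 = 23. No deviation. ✓
Both incentive constraints hold.

Yes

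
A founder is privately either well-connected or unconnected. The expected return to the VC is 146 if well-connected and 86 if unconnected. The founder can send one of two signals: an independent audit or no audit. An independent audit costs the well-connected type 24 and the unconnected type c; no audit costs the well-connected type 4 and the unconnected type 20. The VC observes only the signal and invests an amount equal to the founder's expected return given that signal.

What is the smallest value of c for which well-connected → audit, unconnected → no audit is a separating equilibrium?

80

Under separation: audit → well-connected (pays 146); no audit → unconnected (pays 86).
Well-connected: 146 − 24 = 122 ≥ 86 − 4 = 82. Holds regardless of c. ✓
Unconnected: 86 − 20 ≥ 146 − c, so c ≥ 146 − 66 = 80.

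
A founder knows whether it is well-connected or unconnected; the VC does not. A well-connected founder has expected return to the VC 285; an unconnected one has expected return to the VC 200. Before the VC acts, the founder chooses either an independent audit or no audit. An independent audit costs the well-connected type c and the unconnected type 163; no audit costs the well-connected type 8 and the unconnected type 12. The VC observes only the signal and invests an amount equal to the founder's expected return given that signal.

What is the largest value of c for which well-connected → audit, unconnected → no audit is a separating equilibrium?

93

Under separation: audit → well-connected (pays 285); no audit → unconnected (pays 200).
Unconnected: 200 − 12 = 188 ≥ 285 − 163 = 122. Holds regardless of c. ✓
Well-connected: 285 − c ≥ 200 − 8, so c ≤ 285 − 192 = 93.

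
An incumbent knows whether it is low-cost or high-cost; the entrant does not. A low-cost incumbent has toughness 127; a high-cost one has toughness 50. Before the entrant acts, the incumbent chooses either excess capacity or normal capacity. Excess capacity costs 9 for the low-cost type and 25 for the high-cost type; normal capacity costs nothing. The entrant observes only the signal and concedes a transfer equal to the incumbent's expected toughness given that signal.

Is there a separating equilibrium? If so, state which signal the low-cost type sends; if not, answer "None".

None

Try low-cost → excess capacity, high-cost → normal capacity:
  Under separation the entrant infers type exactly: excess capacity → low-cost (pays 127), normal capacity → high-cost (pays 50).
  Low-cost: excess capacity gives 127 − 9 = 118; normal capacity gives 50 − 0 = 50. No deviation. ✓
  High-cost: normal capacity gives 50 − 0 = 50; excess capacity gives 127 − 25 = 102. Would deviate. ✗
Try low-cost → normal capacity, high-cost → excess capacity:
  Under separation the entrant infers type exactly: normal capacity → low-cost (pays 127), excess capacity → high-cost (pays 50).
  Low-cost: normal capacity gives 127 − 0 = 127; excess capacity gives 50 − 9 = 41. No deviation. ✓
  High-cost: excess capacity gives 50 − 25 = 25; normal capacity gives 127 − 0 = 127. Would deviate. ✗
Neither assignment is incentive-compatible.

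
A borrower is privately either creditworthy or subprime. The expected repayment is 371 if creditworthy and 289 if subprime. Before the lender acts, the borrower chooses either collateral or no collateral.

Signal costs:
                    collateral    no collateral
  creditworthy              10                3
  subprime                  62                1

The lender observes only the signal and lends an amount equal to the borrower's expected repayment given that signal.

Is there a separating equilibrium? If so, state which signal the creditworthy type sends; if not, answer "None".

Try creditworthy → collateral, subprime → no collateral:
  If types separate, collateral earns payment 371 and no collateral earns 289.
  Creditworthy: collateral gives 371 − 10 = 361; no collateral gives 289 − 3 = 286. No deviation. ✓
  Subprime: no collateral gives 289 − 1 = 288; collateral gives 371 − 62 = 309. Would deviate. ✗
Try creditworthy → no collateral, subprime → collateral:
  If types separate, no collateral earns payment 371 and collateral earns 289.
  Creditworthy: no collateral gives 371 − 3 = 368; collateral gives 289 − 10 = 279. No deviation. ✓
  Subprime: collateral gives 289 − 62 = 227; no collateral gives 371 − 1 = 370. Would deviate. ✗
Neither assignment is incentive-compatible.

None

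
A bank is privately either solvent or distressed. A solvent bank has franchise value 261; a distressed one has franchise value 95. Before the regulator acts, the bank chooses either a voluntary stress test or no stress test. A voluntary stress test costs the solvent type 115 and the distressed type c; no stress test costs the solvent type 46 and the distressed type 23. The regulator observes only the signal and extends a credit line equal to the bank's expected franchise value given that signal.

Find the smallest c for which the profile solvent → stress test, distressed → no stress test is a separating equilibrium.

189

Under separation: stress test → solvent (pays 261); no stress test → distressed (pays 95).
Solvent: 261 − 115 = 146 ≥ 95 − 46 = 49. Holds regardless of c. ✓
Distressed: 95 − 23 ≥ 261 − c, so c ≥ 261 − 72 = 189.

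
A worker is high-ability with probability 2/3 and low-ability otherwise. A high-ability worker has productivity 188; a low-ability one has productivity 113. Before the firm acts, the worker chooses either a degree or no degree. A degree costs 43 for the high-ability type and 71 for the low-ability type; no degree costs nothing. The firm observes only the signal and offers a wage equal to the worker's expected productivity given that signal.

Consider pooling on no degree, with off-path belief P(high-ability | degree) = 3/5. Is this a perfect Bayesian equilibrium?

At the pooled signal (no degree) the firm holds the prior 2/3 and pays 2/3·188 + 1/3·113 = 163. Off-path (degree) belief 3/5 gives 3/5·188 + 2/5·113 = 158.
High-ability: no degree gives 163 − 0 = 163; degree gives 158 − 43 = 115. Stays. ✓
Low-ability: no degree gives 163 − 0 = 163; degree gives 158 − 71 = 87. Stays. ✓

Yes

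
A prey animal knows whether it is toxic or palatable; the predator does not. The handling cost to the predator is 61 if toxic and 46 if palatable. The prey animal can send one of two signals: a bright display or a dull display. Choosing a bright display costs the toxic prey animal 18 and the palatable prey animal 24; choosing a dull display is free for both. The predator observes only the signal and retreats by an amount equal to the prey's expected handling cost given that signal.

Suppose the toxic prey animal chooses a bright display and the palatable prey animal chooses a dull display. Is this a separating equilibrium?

If types separate, bright display earns payment 61 and dull display earns 46.
Toxic: bright display gives 61 − 18 = 43; dull display gives 46 − 0 = 46. Would deviate. ✗
Palatable: dull display gives 46 − 0 = 46; bright display gives 61 − 24 = 37. No deviation. ✓

No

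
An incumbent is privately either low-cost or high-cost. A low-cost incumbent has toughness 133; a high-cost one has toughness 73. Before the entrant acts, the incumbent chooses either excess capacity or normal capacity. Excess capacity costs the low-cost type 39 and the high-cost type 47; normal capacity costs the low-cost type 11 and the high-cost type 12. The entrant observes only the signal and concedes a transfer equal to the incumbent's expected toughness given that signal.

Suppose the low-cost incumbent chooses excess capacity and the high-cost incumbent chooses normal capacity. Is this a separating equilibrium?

No

If types separate, excess capacity earns payment 133 and normal capacity earns 73.
Low-cost: excess capacity gives 133 − 39 = 94; normal capacity gives 73 − 11 = 62. No deviation. ✓
High-cost: normal capacity gives 73 − 12 = 61; excess capacity gives 133 − 47 = 86. Would deviate. ✗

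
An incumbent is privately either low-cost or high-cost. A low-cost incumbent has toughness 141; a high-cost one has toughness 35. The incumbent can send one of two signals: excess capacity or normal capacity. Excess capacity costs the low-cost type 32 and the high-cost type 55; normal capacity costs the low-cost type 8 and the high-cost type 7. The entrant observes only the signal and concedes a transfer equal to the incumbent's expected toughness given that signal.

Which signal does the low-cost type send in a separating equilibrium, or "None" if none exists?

Try low-cost → excess capacity, high-cost → normal capacity:
  If types separate, excess capacity earns payment 141 and normal capacity earns 35.
  Low-cost: excess capacity gives 141 − 32 = 109; normal capacity gives 35 − 8 = 27. No deviation. ✓
  High-cost: normal capacity gives 35 − 7 = 28; excess capacity gives 141 − 55 = 86. Would deviate. ✗
Try low-cost → normal capacity, high-cost → excess capacity:
  If types separate, normal capacity earns payment 141 and excess capacity earns 35.
  Low-cost: normal capacity gives 141 − 8 = 133; excess capacity gives 35 − 32 = 3. No deviation. ✓
  High-cost: excess capacity gives 35 − 55 = -20; normal capacity gives 141 − 7 = 134. Would deviate. ✗
Neither assignment is incentive-compatible.

None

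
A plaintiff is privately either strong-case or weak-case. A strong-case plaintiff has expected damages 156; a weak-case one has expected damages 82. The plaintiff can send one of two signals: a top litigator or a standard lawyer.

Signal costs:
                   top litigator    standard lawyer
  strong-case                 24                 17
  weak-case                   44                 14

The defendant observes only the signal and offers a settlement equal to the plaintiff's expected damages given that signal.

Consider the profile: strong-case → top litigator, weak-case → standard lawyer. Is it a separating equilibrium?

Under separation the defendant infers type exactly: top litigator → strong-case (pays 156), standard lawyer → weak-case (pays 82).
Strong-case: top litigator gives 156 − 24 = 132; standard lawyer gives 82 − 17 = 65. No deviation. ✓
Weak-case: standard lawyer gives 82 − 14 = 68; top litigator gives 156 − 44 = 112. Would deviate. ✗

No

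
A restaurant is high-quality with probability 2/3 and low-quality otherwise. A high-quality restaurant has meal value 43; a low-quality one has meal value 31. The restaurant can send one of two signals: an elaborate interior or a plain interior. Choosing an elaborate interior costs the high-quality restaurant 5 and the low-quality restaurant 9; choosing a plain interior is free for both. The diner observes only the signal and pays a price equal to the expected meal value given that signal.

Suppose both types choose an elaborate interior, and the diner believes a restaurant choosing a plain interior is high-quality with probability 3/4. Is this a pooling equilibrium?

On the equilibrium path (elaborate interior) the diner holds the prior 2/3 and pays 2/3·43 + 1/3·31 = 39. Off-path (plain interior) belief 3/4 gives 3/4·43 + 1/4·31 = 40.
High-quality: elaborate interior gives 39 − 5 = 34; plain interior gives 40 − 0 = 40. Deviates. ✗
Low-quality: elaborate interior gives 39 − 9 = 30; plain interior gives 40 − 0 = 40. Deviates. ✗

No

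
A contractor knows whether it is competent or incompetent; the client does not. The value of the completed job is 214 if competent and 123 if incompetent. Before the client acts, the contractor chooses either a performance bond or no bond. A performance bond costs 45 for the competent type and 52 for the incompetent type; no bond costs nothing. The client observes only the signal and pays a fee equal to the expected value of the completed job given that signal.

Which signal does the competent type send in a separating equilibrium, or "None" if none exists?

Try competent → bond, incompetent → no bond:
  If types separate, bond earns payment 214 and no bond earns 123.
  Competent: bond gives 214 − 45 = 169; no bond gives 123 − 0 = 123. No deviation. ✓
  Incompetent: no bond gives 123 − 0 = 123; bond gives 214 − 52 = 162. Would deviate. ✗
Try competent → no bond, incompetent → bond:
  If types separate, no bond earns payment 214 and bond earns 123.
  Competent: no bond gives 214 − 0 = 214; bond gives 123 − 45 = 78. No deviation. ✓
  Incompetent: bond gives 123 − 52 = 71; no bond gives 214 − 0 = 214. Would deviate. ✗
Neither assignment is incentive-compatible.

None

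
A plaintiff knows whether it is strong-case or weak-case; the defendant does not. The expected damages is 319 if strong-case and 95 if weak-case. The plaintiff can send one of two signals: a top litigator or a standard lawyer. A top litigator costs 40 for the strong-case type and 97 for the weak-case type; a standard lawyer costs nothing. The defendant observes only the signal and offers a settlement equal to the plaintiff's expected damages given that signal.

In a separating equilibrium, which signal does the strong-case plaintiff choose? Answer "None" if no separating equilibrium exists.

None

Try strong-case → top litigator, weak-case → standard lawyer:
  If types separate, top litigator earns payment 319 and standard lawyer earns 95.
  Strong-case: top litigator gives 319 − 40 = 279; standard lawyer gives 95 − 0 = 95. No deviation. ✓
  Weak-case: standard lawyer gives 95 − 0 = 95; top litigator gives 319 − 97 = 222. Would deviate. ✗
Try strong-case → standard lawyer, weak-case → top litigator:
  If types separate, standard lawyer earns payment 319 and top litigator earns 95.
  Strong-case: standard lawyer gives 319 − 0 = 319; top litigator gives 95 − 40 = 55. No deviation. ✓
  Weak-case: top litigator gives 95 − 97 = -2; standard lawyer gives 319 − 0 = 319. Would deviate. ✗
Neither assignment is incentive-compatible.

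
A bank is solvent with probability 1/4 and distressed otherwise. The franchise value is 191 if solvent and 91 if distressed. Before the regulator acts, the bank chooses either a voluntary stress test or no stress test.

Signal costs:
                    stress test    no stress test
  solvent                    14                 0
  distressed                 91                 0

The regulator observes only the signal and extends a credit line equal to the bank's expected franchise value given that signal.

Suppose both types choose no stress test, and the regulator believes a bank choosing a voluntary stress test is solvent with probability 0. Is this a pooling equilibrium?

At the pooled signal (no stress test) the regulator holds the prior 1/4 and pays 1/4·191 + 3/4·91 = 116. Off-path (stress test) belief 0 gives 0·191 + 1·91 = 91.
Solvent: no stress test gives 116 − 0 = 116; stress test gives 91 − 14 = 77. Stays. ✓
Distressed: no stress test gives 116 − 0 = 116; stress test gives 91 − 91 = 0. Stays. ✓

Yes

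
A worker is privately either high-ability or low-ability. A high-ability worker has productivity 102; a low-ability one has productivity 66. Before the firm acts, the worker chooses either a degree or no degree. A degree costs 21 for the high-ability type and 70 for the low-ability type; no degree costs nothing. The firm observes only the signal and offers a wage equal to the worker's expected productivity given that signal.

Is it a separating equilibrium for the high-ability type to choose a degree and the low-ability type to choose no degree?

Yes

If types separate, degree earns payment 102 and no degree earns 66.
High-ability: degree gives 102 − 21 = 81; no degree gives 66 − 0 = 66. No deviation. ✓
Low-ability: no degree gives 66 − 0 = 66; degree gives 102 − 70 = 32. No deviation. ✓
Both incentive constraints hold.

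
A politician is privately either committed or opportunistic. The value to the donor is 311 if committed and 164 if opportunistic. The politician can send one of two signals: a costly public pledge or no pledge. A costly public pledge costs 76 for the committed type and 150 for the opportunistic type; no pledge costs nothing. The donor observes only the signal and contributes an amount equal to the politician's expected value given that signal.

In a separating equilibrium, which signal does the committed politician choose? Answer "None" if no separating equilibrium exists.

Try committed → pledge, opportunistic → no pledge:
  Under separation the donor infers type exactly: pledge → committed (pays 311), no pledge → opportunistic (pays 164).
  Committed: pledge gives 311 − 76 = 235; no pledge gives 164 − 0 = 164. No deviation. ✓
  Opportunistic: no pledge gives 164 − 0 = 164; pledge gives 311 − 150 = 161. No deviation. ✓
Both hold — the committed type sends pledge.

pledge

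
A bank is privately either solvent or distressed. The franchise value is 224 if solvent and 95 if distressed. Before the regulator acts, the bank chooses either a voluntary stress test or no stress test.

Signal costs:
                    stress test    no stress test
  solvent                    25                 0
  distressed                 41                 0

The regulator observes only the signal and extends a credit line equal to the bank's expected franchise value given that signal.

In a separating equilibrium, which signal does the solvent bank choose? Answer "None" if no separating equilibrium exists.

None

Try solvent → stress test, distressed → no stress test:
  If types separate, stress test earns payment 224 and no stress test earns 95.
  Solvent: stress test gives 224 − 25 = 199; no stress test gives 95 − 0 = 95. No deviation. ✓
  Distressed: no stress test gives 95 − 0 = 95; stress test gives 224 − 41 = 183. Would deviate. ✗
Try solvent → no stress test, distressed → stress test:
  If types separate, no stress test earns payment 224 and stress test earns 95.
  Solvent: no stress test gives 224 − 0 = 224; stress test gives 95 − 25 = 70. No deviation. ✓
  Distressed: stress test gives 95 − 41 = 54; no stress test gives 224 − 0 = 224. Would deviate. ✗
Neither assignment is incentive-compatible.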